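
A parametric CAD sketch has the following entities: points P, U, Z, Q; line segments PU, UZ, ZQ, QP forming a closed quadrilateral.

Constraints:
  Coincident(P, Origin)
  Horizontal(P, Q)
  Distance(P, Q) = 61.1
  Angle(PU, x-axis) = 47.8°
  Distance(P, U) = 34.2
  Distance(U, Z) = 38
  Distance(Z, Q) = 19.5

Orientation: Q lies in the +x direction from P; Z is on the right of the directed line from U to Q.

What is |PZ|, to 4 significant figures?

43.48

P is at the origin; PQ is horizontal with |PQ| = 61.1 and Q in +x, so Q = (61.1, 0). PU runs at 47.8° with |PU| = 34.2, so U = (22.97, 25.34). Z is determined by |UZ| = 38.0 and |ZQ| = 19.5 together: it lies at the intersection of circle(U, 38.0) and circle(Q, 19.5). With |UQ| = 45.78, the foot of the radical line on UQ is 34.51 from U and the perpendicular offset is √(38.0² − 34.51²) = 15.91. Taking the right-of-UQ solution: Z = (42.91, -7.017).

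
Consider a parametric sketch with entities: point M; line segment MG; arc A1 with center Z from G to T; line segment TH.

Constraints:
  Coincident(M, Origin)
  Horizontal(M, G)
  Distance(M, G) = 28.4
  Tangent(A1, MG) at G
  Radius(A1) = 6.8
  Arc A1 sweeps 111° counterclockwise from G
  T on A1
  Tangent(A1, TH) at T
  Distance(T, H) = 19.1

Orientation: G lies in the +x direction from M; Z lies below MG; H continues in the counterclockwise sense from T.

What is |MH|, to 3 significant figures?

39.6

M is at the origin; M and G share the same y with |MG| = 28.4 and G on the +x side, so G = (28.4, 0.00). A1 meets MG tangentially, so ZG is at right angles to MG, so Z = G + (0, -6.8) = (28.4, -6.80). On A1, G sits at bearing 90° from Z; a 111° counterclockwise sweep puts T at bearing 201°, so T = Z + 6.8·(cos 201°, sin 201°) = (22.1, -9.24). Tangency of A1 to TH means the radius ZT is perpendicular to TH, so TH runs along (−sin 201°, cos 201°); with |TH| = 19.1, H = (28.9, -27.1). Then |MH| = |H − M| = 39.6.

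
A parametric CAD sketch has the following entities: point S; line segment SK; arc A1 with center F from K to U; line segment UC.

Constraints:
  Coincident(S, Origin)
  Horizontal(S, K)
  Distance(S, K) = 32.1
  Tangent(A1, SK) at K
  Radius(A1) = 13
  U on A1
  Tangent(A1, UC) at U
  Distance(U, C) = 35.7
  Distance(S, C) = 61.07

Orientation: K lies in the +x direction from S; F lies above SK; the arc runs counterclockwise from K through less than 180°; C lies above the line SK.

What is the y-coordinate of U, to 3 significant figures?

16.9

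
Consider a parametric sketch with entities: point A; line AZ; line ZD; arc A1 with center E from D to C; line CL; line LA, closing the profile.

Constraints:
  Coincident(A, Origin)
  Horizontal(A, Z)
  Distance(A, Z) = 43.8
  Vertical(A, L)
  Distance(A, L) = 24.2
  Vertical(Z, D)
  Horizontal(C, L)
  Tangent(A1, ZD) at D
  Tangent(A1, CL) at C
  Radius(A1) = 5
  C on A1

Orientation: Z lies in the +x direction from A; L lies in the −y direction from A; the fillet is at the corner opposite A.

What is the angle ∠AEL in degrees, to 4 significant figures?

33.67°

A is at the origin; AZ is horizontal with |AZ| = 43.8 and Z on the +x side, so Z = (43.80, 0.000). A and L share the same x with |AL| = 24.2 and L on the −y side, so L = (0.000, -24.20). The virtual corner opposite A is at (43.80, -24.20). A1 meets ZD tangentially, so ED is at right angles to ZD and tangency of A1 to CL means the radius EC is perpendicular to CL, with radius 5.0, so the center E sits 5.0 in from both sides at E = (38.80, -19.20). Then cos ∠AEL = EA·EL / (|EA||EL|), giving 33.67°.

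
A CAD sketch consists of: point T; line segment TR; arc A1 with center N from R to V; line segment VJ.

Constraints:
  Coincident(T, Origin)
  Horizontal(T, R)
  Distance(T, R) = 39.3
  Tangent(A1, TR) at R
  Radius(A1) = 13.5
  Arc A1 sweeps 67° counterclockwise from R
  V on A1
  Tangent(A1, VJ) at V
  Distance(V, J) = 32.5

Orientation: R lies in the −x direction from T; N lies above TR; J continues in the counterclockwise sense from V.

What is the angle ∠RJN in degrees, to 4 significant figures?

12.18°

On A1, R sits at bearing -90° from N; a 67° counterclockwise sweep puts V at bearing -23°, so V = N + 13.5·(cos -23°, sin -23°) = (-26.87, 8.225). Tangency of A1 to VJ means the radius NV is perpendicular to VJ, so VJ runs along (−sin -23°, cos -23°); with |VJ| = 32.5, J = (-14.17, 38.14). Then cos ∠RJN = JR·JN / (|JR||JN|), giving 12.18°.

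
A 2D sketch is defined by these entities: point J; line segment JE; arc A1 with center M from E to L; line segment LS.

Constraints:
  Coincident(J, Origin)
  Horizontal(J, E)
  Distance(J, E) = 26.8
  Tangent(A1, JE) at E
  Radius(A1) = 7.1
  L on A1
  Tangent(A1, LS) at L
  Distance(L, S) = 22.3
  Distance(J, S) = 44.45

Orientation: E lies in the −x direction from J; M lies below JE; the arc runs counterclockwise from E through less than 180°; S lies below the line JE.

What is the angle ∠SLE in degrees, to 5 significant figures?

134.02°

J is at the origin; JE is horizontal with |JE| = 26.8 and E on the −x side, so E = (-26.800, 0.0000). Tangency of A1 to JE means the radius ME is perpendicular to JE, so M = E + (0, -7.1) = (-26.800, -7.1000). Since ML ⟂ LS (tangency), |MS| = √(7.1² + 22.3²) = 23.403 regardless of where L sits on A1. So S lies on both circle(J, 44.45) and circle(M, 23.403); the below-JE intersection is S = (-33.135, -29.629). L is the foot of the tangent from S: L = (-33.896, -7.3424).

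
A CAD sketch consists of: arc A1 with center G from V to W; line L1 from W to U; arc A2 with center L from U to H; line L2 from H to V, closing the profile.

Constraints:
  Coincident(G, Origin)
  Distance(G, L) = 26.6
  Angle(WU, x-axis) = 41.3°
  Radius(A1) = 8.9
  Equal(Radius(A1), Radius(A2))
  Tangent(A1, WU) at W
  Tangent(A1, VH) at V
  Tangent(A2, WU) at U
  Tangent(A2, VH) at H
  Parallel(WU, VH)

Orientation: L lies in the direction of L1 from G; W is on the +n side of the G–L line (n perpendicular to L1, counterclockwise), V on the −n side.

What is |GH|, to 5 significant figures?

28.049

Tangency of A1 to both parallel lines with radius 8.9 puts W and V at G ± 8.9·n: W = (-5.8740, 6.6863), V = (5.8740, -6.6863). Equal radii place U and H the same way about L: U = L + 8.9·n = (14.110, 24.242), H = L − 8.9·n = (25.858, 10.870). Then |GH| = |H − G| = 28.049.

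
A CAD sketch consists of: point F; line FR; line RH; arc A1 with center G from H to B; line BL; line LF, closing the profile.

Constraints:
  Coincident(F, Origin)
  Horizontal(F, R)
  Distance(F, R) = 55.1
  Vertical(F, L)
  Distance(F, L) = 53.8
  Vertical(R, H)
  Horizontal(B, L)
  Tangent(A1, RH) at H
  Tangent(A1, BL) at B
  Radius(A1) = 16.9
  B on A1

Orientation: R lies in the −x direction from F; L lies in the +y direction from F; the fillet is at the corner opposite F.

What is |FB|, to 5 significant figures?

65.982

F is at the origin; FR is horizontal with |FR| = 55.1 and R on the −x side, so R = (-55.100, 0.0000). F and L share the same x with |FL| = 53.8 and L on the +y side, so L = (0.0000, 53.800). The virtual corner opposite F is at (-55.100, 53.800). Tangency of A1 to RH means the radius GH is perpendicular to RH and the tangent condition forces GB to be normal to BL, with radius 16.9, so the center G sits 16.9 in from both sides at G = (-38.200, 36.900). That places the tangent points at H = (-55.100, 36.900) on RH and B = (-38.200, 53.800) on BL. Then |FB| = |B − F| = 65.982.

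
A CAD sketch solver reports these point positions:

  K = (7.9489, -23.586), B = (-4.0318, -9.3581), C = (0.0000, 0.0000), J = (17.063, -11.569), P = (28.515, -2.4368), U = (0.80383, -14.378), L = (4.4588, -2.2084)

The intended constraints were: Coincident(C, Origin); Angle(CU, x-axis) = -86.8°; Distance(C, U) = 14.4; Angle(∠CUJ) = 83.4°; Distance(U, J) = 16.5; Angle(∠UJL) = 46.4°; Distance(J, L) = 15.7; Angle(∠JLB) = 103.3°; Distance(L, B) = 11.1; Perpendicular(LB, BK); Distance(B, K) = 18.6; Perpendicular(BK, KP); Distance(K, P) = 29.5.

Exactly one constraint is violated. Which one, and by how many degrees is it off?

Perpendicular(BK, KP) — off by 5.70°.

C = (0.00, 0.00) ✓; CU at -86.80° ✓; |CU| = 14.40 ✓; ∠CUJ = 83.40° ✓; |UJ| = 16.50 ✓; ∠UJL = 46.40° ✓; |JL| = 15.70 ✓; ∠JLB = 103.3° ✓; |LB| = 11.10 ✓; ∠(LB, BK) = 90.00° ✓; |BK| = 18.60 ✓; ∠(BK, KP) = 95.70° ✗; |KP| = 29.50 ✓.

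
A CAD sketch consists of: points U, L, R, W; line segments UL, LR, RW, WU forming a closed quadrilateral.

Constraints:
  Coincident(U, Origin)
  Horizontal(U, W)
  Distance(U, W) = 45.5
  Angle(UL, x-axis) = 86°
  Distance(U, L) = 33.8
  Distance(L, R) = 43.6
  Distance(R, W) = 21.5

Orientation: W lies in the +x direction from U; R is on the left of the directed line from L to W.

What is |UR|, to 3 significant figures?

49.1

Checks: |LR| = 43.60 ✓; |RW| = 21.50 ✓.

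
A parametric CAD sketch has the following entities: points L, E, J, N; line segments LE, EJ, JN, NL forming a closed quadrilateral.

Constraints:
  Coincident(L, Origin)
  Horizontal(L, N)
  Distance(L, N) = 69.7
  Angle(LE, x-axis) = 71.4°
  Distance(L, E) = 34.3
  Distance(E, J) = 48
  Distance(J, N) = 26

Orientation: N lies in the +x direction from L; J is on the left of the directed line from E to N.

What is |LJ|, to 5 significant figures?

62.515

L is at the origin; LN is horizontal with |LN| = 69.7 and N in +x, so N = (69.7, 0). LE runs at 71.4° with |LE| = 34.3, so E = (10.940, 32.508). J is determined by |EJ| = 48.0 and |JN| = 26.0 together: it lies at the intersection of circle(E, 48.0) and circle(N, 26.0). With |EN| = 67.153, the foot of the radical line on EN is 45.698 from E and the perpendicular offset is √(48.0² − 45.698²) = 14.686. Taking the left-of-EN solution: J = (58.036, 23.237).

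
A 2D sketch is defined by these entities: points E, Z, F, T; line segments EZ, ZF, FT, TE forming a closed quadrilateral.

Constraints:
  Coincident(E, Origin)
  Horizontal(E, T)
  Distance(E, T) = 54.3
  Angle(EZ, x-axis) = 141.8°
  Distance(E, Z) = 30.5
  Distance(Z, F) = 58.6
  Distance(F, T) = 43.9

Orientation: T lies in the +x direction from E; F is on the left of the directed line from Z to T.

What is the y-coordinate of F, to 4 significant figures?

37.56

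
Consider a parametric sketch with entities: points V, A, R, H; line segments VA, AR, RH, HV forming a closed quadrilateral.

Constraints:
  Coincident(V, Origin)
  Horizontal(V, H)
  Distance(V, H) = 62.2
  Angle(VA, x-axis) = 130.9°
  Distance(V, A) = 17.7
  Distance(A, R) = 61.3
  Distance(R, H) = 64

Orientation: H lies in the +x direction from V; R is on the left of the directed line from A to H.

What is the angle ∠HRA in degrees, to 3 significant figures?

73.5°

V is at the origin; V and H share the same y with |VH| = 62.2 and H in +x, so H = (62.2, 0). VA runs at 130.9° with |VA| = 17.7, so A = (-11.6, 13.4). R is determined by |AR| = 61.3 and |RH| = 64.0 together: it lies at the intersection of circle(A, 61.3) and circle(H, 64.0). With |AH| = 75.0, the foot of the radical line on AH is 35.2 from A and the perpendicular offset is √(61.3² − 35.2²) = 50.2. Taking the left-of-AH solution: R = (32.0, 56.4).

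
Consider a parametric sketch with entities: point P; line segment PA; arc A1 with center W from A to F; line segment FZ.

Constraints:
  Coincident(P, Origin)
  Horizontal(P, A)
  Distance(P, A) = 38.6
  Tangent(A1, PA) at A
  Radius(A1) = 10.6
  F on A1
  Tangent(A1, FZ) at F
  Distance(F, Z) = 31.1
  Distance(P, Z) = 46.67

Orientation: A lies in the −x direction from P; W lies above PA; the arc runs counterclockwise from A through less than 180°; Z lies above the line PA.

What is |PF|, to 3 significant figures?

29.6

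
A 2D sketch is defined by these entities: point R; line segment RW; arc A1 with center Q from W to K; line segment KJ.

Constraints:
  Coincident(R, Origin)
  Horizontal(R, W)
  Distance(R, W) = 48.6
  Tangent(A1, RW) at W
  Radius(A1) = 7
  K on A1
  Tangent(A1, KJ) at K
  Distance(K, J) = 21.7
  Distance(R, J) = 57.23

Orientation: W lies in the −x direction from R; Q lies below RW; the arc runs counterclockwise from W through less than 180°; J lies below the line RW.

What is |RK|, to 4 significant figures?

56.03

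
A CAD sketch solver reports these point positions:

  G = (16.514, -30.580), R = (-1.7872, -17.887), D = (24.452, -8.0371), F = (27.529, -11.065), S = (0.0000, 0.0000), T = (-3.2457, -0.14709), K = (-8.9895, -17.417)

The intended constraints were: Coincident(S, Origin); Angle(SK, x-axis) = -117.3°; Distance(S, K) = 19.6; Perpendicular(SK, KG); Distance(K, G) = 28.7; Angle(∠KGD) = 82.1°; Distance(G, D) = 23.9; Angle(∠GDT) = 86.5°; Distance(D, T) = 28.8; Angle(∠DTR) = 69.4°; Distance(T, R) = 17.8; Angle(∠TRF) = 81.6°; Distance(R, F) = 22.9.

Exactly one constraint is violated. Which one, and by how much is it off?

Distance(R, F) = 22.9 — off by 7.20.

S = (0.00, 0.00) ✓; SK at -117.3° ✓; |SK| = 19.60 ✓; ∠(SK, KG) = 90.00° ✓; |KG| = 28.70 ✓; ∠KGD = 82.10° ✓; |GD| = 23.90 ✓; ∠GDT = 86.50° ✓; |DT| = 28.80 ✓; ∠DTR = 69.40° ✓; |TR| = 17.80 ✓; ∠TRF = 81.60° ✓; |RF| = 30.10 ✗.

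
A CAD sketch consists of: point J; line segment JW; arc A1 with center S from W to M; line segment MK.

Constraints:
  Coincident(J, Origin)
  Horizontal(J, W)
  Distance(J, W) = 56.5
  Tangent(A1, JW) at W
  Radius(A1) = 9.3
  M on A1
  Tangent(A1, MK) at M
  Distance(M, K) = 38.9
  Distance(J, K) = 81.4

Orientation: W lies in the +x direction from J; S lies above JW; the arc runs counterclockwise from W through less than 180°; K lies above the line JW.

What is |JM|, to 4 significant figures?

66.46

Checks: |SM| = 9.300 ✓; ∠(SM, MK) = 90.00° ✓; |MK| = 38.90 ✓; |JK| = 81.40 ✓.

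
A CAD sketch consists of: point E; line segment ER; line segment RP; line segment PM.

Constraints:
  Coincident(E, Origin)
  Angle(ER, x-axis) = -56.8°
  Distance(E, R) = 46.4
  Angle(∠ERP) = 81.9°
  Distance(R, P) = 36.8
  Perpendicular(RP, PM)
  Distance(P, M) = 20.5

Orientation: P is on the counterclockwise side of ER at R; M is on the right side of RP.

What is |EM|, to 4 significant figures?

73.00

E is at the origin; ER runs at -56.8° with length 46.4, so R = 46.4·(cos -56.8°, sin -56.8°) = (25.41, -38.83). ∠ERP = 81.9°, so RP runs at -56.8° + (180° − 81.9°) = 41.30° from the x-axis; with |RP| = 36.8, P = R + 36.8·(cos 41.30°, sin 41.30°) = (53.05, -14.54). RP ⟂ PM; with |PM| = 20.5 on the right of RP, M = P + 20.5·(0.6600, -0.7513) = (66.58, -29.94). Then |EM| = |M − E| = 73.00.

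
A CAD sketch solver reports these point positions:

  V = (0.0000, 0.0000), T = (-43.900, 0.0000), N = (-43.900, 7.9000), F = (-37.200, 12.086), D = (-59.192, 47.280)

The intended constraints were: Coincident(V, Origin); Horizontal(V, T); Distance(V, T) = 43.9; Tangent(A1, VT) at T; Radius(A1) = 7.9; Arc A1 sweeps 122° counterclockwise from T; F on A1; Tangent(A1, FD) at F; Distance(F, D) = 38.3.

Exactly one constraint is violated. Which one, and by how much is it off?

Distance(F, D) = 38.3 — off by 3.20.

V = (0.00, 0.00) ✓; V.y = 0.00, T.y = 0.00 ✓; |VT| = 43.90 ✓; ∠(NT, TV) = 90.00° ✓; |NT| = 7.900 ✓; bearing(N→F) − bearing(N→T) = 122.0° ✓; |NF| = 7.900 ✓; ∠(NF, FD) = 90.00° ✓; |FD| = 41.50 ✗.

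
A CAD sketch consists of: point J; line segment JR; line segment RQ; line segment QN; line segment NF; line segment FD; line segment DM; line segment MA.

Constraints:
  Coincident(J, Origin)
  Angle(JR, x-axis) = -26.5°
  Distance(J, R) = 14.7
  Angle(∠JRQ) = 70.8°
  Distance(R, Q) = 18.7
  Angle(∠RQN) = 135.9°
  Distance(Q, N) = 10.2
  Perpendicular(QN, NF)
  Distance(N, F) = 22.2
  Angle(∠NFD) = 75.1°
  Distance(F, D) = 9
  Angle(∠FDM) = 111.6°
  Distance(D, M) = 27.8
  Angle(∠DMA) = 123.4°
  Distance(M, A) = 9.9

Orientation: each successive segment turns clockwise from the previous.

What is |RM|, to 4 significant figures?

23.80

J is at the origin; JR runs at -26.5° with length 14.7, so R = (13.16, -6.559). ∠JRQ = 70.8° gives RQ at -135.7° from the x-axis; with |RQ| = 18.7, Q = (-0.2279, -19.62). ∠RQN = 135.9° gives QN at -179.8° from the x-axis; with |QN| = 10.2, N = (-10.43, -19.66). The perpendicularity gives NF at right angles to QN, so NF runs at 90.20°; with |NF| = 22.2, F = (-10.51, 2.545). ∠NFD = 75.1° gives FD at -14.70° from the x-axis; with |FD| = 9.0, D = (-1.800, 0.2610). ∠FDM = 111.6° gives DM at -83.10° from the x-axis; with |DM| = 27.8, M = (1.540, -27.34). Then |RM| = |M − R| = 23.80.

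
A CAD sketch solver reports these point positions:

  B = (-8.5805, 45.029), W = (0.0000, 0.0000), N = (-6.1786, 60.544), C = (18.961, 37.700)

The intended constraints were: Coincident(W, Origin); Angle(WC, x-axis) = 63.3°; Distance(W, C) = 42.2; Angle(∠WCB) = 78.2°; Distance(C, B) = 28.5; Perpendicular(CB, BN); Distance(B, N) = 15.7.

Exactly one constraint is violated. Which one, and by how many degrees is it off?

Perpendicular(CB, BN) — off by 6.10°.

W = (0.00, 0.00) ✓; WC at 63.30° ✓; |WC| = 42.20 ✓; ∠WCB = 78.20° ✓; |CB| = 28.50 ✓; ∠(CB, BN) = 83.90° ✗; |BN| = 15.70 ✓.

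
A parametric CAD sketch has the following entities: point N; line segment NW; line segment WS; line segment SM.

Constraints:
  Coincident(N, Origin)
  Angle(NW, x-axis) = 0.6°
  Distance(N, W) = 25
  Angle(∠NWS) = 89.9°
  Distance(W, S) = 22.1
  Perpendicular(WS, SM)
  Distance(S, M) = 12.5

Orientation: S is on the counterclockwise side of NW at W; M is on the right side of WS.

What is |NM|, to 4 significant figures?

43.51

∠NWS = 89.9°, so WS runs at 0.6° + (180° − 89.9°) = 90.70° from the x-axis; with |WS| = 22.1, S = W + 22.1·(cos 90.70°, sin 90.70°) = (24.73, 22.36). The perpendicularity gives SM at right angles to WS; with |SM| = 12.5 on the right of WS, M = S + 12.5·(0.9999, 0.01222) = (37.23, 22.51). Then |NM| = |M − N| = 43.51.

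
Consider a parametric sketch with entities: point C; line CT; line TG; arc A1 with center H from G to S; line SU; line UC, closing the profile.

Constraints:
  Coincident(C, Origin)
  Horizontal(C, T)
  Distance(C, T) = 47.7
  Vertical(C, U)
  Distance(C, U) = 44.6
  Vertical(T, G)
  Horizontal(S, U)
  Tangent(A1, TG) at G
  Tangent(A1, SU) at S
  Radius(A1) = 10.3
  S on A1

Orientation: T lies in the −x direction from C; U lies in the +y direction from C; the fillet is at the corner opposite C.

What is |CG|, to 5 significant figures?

58.752

C is at the origin; C and T share the same y with |CT| = 47.7 and T on the −x side, so T = (-47.700, 0.0000). C and U share the same x with |CU| = 44.6 and U on the +y side, so U = (0.0000, 44.600). The virtual corner opposite C is at (-47.700, 44.600). Tangency of A1 to TG means the radius HG is perpendicular to TG and A1 meets SU tangentially, so HS is at right angles to SU, with radius 10.3, so the center H sits 10.3 in from both sides at H = (-37.400, 34.300). That places the tangent points at G = (-47.700, 34.300) on TG and S = (-37.400, 44.600) on SU. Then |CG| = |G − C| = 58.752.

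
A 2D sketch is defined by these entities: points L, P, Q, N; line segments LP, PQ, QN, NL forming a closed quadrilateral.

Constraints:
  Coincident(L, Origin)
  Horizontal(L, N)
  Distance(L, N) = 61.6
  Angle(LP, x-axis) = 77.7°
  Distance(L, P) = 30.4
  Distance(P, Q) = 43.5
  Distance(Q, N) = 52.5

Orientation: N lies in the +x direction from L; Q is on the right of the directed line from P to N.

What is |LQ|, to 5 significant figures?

17.399

L is at the origin; LN is horizontal with |LN| = 61.6 and N in +x, so N = (61.6, 0). LP runs at 77.7° with |LP| = 30.4, so P = (6.4761, 29.702). Q is determined by |PQ| = 43.5 and |QN| = 52.5 together: it lies at the intersection of circle(P, 43.5) and circle(N, 52.5). With |PN| = 62.617, the foot of the radical line on PN is 24.409 from P and the perpendicular offset is √(43.5² − 24.409²) = 36.006. Taking the right-of-PN solution: Q = (10.885, -13.574).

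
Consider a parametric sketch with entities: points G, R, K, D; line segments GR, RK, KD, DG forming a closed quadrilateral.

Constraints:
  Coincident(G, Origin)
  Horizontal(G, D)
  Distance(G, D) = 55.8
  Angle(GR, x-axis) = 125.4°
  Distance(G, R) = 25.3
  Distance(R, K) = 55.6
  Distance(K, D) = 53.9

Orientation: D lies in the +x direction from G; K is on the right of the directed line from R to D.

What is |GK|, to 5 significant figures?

30.822

G is at the origin; G and D share the same y with |GD| = 55.8 and D in +x, so D = (55.8, 0). GR runs at 125.4° with |GR| = 25.3, so R = (-14.656, 20.623). K is determined by |RK| = 55.6 and |KD| = 53.9 together: it lies at the intersection of circle(R, 55.6) and circle(D, 53.9). With |RD| = 73.412, the foot of the radical line on RD is 37.974 from R and the perpendicular offset is √(55.6² − 37.974²) = 40.612. Taking the right-of-RD solution: K = (10.380, -29.022).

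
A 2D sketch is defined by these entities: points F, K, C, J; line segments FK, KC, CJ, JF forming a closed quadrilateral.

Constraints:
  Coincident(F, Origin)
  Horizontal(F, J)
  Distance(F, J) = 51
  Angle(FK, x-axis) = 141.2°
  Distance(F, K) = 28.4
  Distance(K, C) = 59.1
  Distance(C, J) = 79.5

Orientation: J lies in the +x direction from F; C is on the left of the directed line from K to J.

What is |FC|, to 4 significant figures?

68.42

F is at the origin; F and J share the same y with |FJ| = 51.0 and J in +x, so J = (51.0, 0). FK runs at 141.2° with |FK| = 28.4, so K = (-22.13, 17.80). C is determined by |KC| = 59.1 and |CJ| = 79.5 together: it lies at the intersection of circle(K, 59.1) and circle(J, 79.5). With |KJ| = 75.27, the foot of the radical line on KJ is 18.85 from K and the perpendicular offset is √(59.1² − 18.85²) = 56.01. Taking the left-of-KJ solution: C = (9.426, 67.76).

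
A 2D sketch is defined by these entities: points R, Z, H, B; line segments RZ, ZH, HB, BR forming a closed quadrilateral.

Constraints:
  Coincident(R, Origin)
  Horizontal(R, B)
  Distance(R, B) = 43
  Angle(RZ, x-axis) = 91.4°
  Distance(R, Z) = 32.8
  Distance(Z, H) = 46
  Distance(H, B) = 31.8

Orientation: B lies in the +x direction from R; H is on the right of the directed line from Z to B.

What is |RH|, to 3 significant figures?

17.2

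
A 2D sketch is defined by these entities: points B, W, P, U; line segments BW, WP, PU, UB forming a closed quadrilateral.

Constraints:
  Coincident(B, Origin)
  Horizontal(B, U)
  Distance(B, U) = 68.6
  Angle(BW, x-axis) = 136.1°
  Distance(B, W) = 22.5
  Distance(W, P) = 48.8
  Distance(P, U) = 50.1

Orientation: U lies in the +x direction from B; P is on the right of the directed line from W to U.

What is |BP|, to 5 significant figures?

26.389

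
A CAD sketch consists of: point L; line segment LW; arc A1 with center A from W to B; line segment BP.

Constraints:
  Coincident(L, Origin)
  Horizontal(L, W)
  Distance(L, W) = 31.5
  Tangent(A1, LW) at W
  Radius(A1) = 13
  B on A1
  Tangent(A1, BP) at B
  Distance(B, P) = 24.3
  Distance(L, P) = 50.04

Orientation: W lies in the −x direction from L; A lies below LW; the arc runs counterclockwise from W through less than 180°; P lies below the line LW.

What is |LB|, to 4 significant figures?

46.93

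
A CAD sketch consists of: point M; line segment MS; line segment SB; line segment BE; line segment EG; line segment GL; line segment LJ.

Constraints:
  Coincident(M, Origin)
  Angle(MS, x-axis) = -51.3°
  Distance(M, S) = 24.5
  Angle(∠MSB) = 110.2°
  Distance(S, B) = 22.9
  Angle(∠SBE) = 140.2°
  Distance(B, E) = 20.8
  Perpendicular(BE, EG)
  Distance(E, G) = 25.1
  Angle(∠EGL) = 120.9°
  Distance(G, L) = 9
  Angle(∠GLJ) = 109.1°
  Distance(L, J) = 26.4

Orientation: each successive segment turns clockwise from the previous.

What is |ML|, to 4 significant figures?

23.84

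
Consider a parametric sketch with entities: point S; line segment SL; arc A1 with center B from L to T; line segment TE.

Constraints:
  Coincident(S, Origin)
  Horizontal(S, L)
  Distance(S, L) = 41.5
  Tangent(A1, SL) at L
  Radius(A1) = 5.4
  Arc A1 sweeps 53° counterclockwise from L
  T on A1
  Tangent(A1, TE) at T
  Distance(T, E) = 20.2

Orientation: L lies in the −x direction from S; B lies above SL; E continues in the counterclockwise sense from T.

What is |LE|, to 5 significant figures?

24.607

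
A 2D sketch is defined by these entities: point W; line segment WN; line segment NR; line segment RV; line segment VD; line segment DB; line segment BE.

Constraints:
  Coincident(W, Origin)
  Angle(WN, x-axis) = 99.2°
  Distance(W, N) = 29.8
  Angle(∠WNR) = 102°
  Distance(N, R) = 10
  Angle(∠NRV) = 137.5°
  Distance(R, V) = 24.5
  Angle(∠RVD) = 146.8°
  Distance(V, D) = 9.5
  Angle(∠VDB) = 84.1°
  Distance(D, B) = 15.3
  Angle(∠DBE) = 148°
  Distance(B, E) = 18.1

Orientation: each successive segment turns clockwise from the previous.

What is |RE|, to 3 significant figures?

23.6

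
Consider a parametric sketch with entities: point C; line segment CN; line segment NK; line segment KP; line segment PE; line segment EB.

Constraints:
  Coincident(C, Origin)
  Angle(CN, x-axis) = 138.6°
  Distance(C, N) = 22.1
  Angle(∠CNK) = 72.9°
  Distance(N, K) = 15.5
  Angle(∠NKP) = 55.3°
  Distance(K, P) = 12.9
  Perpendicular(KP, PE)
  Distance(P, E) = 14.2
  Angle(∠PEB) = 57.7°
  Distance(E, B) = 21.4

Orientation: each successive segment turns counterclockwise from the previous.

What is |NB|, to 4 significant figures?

17.20

The perpendicularity gives PE at right angles to KP, so PE runs at 100.4°; with |PE| = 14.2, E = (-12.83, 16.78). ∠PEB = 57.7° gives EB at -137.3° from the x-axis; with |EB| = 21.4, B = (-28.56, 2.271). Then |NB| = |B − N| = 17.20.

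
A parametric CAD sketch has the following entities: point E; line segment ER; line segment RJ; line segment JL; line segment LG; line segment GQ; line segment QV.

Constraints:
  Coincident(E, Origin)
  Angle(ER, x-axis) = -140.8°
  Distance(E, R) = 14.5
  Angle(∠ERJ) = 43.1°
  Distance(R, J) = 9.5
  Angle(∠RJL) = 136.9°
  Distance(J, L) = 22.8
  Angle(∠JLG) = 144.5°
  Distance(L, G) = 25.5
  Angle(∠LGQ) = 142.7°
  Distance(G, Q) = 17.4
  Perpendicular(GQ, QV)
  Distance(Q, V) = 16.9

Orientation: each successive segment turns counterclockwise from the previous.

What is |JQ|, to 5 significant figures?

57.966

E is at the origin; ER runs at -140.8° with length 14.5, so R = (-11.237, -9.1644). ∠ERJ = 43.1° gives RJ at -3.9000° from the x-axis; with |RJ| = 9.5, J = (-1.7587, -9.8106). ∠RJL = 136.9° gives JL at 39.200° from the x-axis; with |JL| = 22.8, L = (15.910, 4.5997). ∠JLG = 144.5° gives LG at 74.700° from the x-axis; with |LG| = 25.5, G = (22.639, 29.196). ∠LGQ = 142.7° gives GQ at 112.00° from the x-axis; with |GQ| = 17.4, Q = (16.121, 45.329). Then |JQ| = |Q − J| = 57.966.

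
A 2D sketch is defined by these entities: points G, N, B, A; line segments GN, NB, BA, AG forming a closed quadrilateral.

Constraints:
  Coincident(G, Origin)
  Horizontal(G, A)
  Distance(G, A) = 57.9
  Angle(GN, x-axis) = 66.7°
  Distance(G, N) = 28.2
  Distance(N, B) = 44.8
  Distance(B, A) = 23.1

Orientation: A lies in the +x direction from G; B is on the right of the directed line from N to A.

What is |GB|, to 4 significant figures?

38.75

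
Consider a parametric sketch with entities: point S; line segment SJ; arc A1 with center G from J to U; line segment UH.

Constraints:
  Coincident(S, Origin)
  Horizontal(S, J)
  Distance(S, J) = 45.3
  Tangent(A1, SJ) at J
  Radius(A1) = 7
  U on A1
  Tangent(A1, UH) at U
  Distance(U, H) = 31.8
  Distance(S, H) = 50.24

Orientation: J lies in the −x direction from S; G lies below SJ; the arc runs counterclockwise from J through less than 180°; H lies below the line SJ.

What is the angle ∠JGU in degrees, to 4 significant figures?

123.5°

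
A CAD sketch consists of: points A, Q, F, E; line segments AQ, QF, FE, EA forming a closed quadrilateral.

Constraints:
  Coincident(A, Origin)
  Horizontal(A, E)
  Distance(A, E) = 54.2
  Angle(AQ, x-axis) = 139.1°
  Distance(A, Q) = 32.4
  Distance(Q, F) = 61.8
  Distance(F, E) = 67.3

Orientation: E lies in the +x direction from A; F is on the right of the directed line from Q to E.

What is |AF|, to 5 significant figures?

36.561

Checks: |QF| = 61.80 ✓; |FE| = 67.30 ✓.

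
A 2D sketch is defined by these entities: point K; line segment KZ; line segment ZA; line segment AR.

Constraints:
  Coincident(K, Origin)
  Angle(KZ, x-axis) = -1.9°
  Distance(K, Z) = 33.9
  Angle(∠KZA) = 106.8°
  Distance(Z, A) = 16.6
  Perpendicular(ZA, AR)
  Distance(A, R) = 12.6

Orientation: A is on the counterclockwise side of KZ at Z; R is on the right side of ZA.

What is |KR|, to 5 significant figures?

52.217

K is at the origin; KZ runs at -1.9° with length 33.9, so Z = 33.9·(cos -1.9°, sin -1.9°) = (33.881, -1.1240). ∠KZA = 106.8°, so ZA runs at -1.9° + (180° − 106.8°) = 71.300° from the x-axis; with |ZA| = 16.6, A = Z + 16.6·(cos 71.300°, sin 71.300°) = (39.204, 14.600). ZA is perpendicular to AR; with |AR| = 12.6 on the right of ZA, R = A + 12.6·(0.94721, -0.32061) = (51.138, 10.560). Then |KR| = |R − K| = 52.217.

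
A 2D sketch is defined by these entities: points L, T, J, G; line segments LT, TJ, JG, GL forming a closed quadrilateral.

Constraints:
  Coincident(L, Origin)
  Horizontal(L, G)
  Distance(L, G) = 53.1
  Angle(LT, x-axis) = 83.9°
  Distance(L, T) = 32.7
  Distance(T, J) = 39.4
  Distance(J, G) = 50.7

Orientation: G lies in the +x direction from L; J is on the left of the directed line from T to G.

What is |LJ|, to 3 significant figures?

62.7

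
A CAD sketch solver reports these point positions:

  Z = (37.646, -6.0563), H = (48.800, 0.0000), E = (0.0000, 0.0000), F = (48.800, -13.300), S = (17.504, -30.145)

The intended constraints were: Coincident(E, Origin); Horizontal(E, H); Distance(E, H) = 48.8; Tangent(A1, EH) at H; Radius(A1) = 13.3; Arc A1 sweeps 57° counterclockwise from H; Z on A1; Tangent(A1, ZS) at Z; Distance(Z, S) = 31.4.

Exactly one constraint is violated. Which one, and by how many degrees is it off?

Tangent(A1, ZS) at Z — off by 6.90°.

E = (0.00, 0.00) ✓; E.y = 0.00, H.y = 0.00 ✓; |EH| = 48.80 ✓; ∠(FH, HE) = 90.00° ✓; |FH| = 13.30 ✓; bearing(F→Z) − bearing(F→H) = 57.00° ✓; |FZ| = 13.30 ✓; ∠(FZ, ZS) = 96.90° ✗; |ZS| = 31.40 ✓.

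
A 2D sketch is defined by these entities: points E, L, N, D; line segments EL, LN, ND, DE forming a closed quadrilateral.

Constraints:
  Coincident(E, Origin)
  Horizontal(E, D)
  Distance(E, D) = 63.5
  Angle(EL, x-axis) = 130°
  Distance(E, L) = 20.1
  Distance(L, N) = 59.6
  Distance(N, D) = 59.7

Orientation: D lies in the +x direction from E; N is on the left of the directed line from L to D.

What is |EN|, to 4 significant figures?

62.18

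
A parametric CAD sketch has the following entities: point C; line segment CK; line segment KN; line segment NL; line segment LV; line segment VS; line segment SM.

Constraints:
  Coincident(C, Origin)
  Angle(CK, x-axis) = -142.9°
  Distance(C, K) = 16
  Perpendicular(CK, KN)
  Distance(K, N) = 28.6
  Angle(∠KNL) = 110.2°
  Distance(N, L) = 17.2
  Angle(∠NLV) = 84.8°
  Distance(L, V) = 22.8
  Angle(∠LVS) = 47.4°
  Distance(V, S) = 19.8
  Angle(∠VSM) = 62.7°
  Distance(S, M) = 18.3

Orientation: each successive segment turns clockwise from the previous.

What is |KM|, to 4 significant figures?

37.64

∠LVS = 47.4° gives VS at -170.5° from the x-axis; with |VS| = 19.8, S = (-22.26, 10.36). ∠VSM = 62.7° gives SM at 72.20° from the x-axis; with |SM| = 18.3, M = (-16.66, 27.78). Then |KM| = |M − K| = 37.64.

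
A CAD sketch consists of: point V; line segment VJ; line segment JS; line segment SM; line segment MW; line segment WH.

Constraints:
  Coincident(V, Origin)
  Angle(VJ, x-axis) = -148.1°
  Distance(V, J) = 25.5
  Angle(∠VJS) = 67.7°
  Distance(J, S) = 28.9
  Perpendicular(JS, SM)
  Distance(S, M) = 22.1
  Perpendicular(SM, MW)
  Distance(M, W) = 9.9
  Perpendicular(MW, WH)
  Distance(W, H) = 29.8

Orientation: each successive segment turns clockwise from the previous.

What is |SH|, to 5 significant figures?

12.542

SM is perpendicular to MW, so MW runs at -80.400°; with |MW| = 9.9, W = (-3.0269, 8.9443). MW is perpendicular to WH, so WH runs at -170.40°; with |WH| = 29.8, H = (-32.410, 3.9746). Then |SH| = |H − S| = 12.542.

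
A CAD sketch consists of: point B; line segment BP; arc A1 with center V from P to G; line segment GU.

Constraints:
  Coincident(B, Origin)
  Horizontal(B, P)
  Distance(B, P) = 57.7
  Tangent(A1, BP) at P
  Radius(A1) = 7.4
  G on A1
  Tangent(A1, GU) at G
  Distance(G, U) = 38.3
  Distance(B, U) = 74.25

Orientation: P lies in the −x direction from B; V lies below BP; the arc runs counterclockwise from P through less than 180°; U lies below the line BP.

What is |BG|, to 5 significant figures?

65.562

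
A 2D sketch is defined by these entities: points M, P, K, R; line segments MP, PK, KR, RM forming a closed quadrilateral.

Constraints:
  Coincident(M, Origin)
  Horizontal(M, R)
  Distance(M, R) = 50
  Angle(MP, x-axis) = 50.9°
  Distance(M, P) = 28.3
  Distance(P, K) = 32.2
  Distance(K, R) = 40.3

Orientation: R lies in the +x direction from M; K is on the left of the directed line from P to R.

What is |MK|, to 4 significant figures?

59.84

M is at the origin; M and R share the same y with |MR| = 50.0 and R in +x, so R = (50.0, 0). MP runs at 50.9° with |MP| = 28.3, so P = (17.85, 21.96). K is determined by |PK| = 32.2 and |KR| = 40.3 together: it lies at the intersection of circle(P, 32.2) and circle(R, 40.3). With |PR| = 38.94, the foot of the radical line on PR is 11.93 from P and the perpendicular offset is √(32.2² − 11.93²) = 29.91. Taking the left-of-PR solution: K = (44.57, 39.93).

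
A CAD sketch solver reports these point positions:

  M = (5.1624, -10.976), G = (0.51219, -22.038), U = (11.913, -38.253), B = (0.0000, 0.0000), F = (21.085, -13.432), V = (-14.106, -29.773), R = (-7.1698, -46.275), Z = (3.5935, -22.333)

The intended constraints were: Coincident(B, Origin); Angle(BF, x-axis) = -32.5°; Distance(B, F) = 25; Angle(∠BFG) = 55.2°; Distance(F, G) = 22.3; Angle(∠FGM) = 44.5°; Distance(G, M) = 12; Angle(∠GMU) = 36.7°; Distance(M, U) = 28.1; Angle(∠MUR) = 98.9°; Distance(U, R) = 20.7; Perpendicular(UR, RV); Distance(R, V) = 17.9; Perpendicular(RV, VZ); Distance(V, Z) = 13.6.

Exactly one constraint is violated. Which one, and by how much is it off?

Distance(V, Z) = 13.6 — off by 5.60.

B = (0.00, 0.00) ✓; BF at -32.50° ✓; |BF| = 25.00 ✓; ∠BFG = 55.20° ✓; |FG| = 22.30 ✓; ∠FGM = 44.50° ✓; |GM| = 12.00 ✓; ∠GMU = 36.70° ✓; |MU| = 28.10 ✓; ∠MUR = 98.90° ✓; |UR| = 20.70 ✓; ∠(UR, RV) = 90.00° ✓; |RV| = 17.90 ✓; ∠(RV, VZ) = 90.00° ✓; |VZ| = 19.20 ✗.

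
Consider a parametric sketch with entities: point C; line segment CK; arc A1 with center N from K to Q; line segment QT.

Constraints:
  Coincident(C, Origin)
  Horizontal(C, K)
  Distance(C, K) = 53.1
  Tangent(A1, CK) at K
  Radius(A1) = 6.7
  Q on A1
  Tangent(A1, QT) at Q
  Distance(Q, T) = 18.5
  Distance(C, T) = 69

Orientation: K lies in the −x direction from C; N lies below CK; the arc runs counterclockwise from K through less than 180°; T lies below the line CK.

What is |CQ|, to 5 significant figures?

59.621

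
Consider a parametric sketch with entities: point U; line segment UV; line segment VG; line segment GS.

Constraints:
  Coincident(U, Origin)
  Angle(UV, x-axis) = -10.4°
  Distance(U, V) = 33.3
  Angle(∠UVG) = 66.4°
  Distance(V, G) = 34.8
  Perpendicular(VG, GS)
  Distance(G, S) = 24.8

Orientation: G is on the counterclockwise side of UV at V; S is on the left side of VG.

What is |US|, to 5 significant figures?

22.216

U is at the origin; UV runs at -10.4° with length 33.3, so V = 33.3·(cos -10.4°, sin -10.4°) = (32.753, -6.0113). ∠UVG = 66.4°, so VG runs at -10.4° + (180° − 66.4°) = 103.20° from the x-axis; with |VG| = 34.8, G = V + 34.8·(cos 103.20°, sin 103.20°) = (24.806, 27.869). VG is perpendicular to GS; with |GS| = 24.8 on the left of VG, S = G + 24.8·(-0.97358, -0.22835) = (0.66156, 22.206). Then |US| = |S − U| = 22.216.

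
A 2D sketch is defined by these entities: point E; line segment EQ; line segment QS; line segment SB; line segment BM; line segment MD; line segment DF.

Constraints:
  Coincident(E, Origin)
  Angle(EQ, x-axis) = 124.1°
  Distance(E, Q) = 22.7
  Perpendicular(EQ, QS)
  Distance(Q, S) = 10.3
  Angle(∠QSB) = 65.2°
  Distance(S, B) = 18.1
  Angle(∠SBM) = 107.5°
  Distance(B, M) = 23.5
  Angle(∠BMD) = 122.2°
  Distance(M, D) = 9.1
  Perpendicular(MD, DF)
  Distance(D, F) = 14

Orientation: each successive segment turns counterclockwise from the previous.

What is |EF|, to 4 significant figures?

26.18

∠BMD = 122.2° gives MD at 99.20° from the x-axis; with |MD| = 9.1, D = (10.42, 28.20). MD ⟂ DF, so DF runs at -170.8°; with |DF| = 14.0, F = (-3.404, 25.96). Then |EF| = |F − E| = 26.18.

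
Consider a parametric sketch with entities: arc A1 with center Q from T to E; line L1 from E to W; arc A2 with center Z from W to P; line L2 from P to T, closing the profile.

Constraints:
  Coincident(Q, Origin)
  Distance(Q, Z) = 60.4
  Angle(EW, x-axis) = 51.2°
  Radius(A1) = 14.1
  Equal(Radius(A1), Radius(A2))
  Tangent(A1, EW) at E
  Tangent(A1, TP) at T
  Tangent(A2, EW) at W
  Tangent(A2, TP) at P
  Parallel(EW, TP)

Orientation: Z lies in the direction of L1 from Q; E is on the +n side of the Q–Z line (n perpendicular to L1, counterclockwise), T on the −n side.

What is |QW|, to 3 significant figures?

62.0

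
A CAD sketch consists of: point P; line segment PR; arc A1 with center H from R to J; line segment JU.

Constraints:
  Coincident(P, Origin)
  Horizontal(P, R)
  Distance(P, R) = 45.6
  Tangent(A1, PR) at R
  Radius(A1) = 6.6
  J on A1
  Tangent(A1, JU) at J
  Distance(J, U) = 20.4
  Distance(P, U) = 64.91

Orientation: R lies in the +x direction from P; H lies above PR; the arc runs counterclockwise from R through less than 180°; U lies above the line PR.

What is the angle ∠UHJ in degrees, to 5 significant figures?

72.072°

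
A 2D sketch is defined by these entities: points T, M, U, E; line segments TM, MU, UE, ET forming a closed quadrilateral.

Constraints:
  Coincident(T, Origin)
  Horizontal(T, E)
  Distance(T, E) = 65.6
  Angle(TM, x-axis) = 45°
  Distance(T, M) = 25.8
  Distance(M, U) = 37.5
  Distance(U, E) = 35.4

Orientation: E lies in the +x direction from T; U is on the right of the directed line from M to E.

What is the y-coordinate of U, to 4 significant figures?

-15.82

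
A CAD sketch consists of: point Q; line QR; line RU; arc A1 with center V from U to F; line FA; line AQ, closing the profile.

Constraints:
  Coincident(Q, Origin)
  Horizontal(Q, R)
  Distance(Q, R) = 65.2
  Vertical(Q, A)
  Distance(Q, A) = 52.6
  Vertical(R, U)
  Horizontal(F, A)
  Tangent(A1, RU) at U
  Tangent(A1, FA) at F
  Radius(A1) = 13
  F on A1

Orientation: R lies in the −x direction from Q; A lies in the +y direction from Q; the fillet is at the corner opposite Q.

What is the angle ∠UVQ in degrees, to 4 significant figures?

142.8°

Q is at the origin; Q and R share the same y with |QR| = 65.2 and R on the −x side, so R = (-65.20, 0.000). QA is vertical with |QA| = 52.6 and A on the +y side, so A = (0.000, 52.60). The virtual corner opposite Q is at (-65.20, 52.60). Tangency of A1 to RU means the radius VU is perpendicular to RU and A1 meets FA tangentially, so VF is at right angles to FA, with radius 13.0, so the center V sits 13.0 in from both sides at V = (-52.20, 39.60). That places the tangent points at U = (-65.20, 39.60) on RU and F = (-52.20, 52.60) on FA. Then cos ∠UVQ = VU·VQ / (|VU||VQ|), giving 142.8°.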